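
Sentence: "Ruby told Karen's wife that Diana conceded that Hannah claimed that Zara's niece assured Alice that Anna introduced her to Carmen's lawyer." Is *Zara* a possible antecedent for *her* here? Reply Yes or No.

Yes

*her* is a pronoun; Principle B requires it to be free in its binding domain — the clause headed by 'introduced'.
— Zara: possessor inside the subject DP of the clause headed by 'assured'; does not c-command the pronoun — Principle B does not apply; allowed.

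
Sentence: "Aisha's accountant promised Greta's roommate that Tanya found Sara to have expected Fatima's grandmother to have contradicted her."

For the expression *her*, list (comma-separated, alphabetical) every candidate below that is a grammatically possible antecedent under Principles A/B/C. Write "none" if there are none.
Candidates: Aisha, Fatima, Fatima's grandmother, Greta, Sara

Aisha, Fatima, Greta, Sara

*her* is a pronoun; Principle B requires it to be free in its binding domain — the clause headed by 'contradicted'.
— Aisha: possessor inside the subject DP of the matrix clause; does not c-command the pronoun — Principle B does not apply; allowed.
— Fatima: possessor inside the subject DP of the clause headed by 'contradicted'; does not c-command the pronoun — Principle B does not apply; allowed.
— Fatima's grandmother: subject of the clause headed by 'contradicted'; c-commands the pronoun within its binding domain — blocked (Principle B).
— Greta: possessor inside the object DP of the matrix clause; does not c-command the pronoun — Principle B does not apply; allowed.
— Sara: subject of the clause headed by 'expected'; c-commands the pronoun but lies outside its binding domain — allowed.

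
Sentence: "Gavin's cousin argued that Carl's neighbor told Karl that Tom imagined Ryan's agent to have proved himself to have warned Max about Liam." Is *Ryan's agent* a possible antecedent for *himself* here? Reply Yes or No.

Yes

*himself* is a reflexive; Principle A requires it to be bound within its binding domain — the clause headed by 'proved'.
— Ryan's agent: subject of the clause headed by 'proved'; c-commands the reflexive within its binding domain — allowed (Principle A).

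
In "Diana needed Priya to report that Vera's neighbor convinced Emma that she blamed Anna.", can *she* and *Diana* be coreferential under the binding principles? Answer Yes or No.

Yes

*Diana* is an R-expression; Principle C requires it to be free (not bound by any c-commanding expression).
— she: subject of the clause headed by 'blamed'; the pronoun does not c-command the R-expression — coreference allowed.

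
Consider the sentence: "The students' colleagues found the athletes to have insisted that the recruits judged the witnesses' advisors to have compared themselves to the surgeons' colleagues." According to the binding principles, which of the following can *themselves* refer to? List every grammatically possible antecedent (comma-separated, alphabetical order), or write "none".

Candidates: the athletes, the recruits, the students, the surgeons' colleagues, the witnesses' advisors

the witnesses' advisors

*themselves* is a reflexive; Principle A requires it to be bound within its binding domain — the clause headed by 'compared'.
— the athletes: subject of the clause headed by 'insisted'; c-commands the reflexive but lies outside its binding domain — cannot bind it (Principle A).
— the recruits: subject of the clause headed by 'judged'; c-commands the reflexive but lies outside its binding domain — cannot bind it (Principle A).
— the students: possessor inside the subject DP of the matrix clause; does not c-command the reflexive — cannot bind it (Principle A).
— the surgeons' colleagues: second object of the clause headed by 'compared'; does not c-command the reflexive — cannot bind it (Principle A).
— the witnesses' advisors: subject of the clause headed by 'compared'; c-commands the reflexive within its binding domain — allowed (Principle A).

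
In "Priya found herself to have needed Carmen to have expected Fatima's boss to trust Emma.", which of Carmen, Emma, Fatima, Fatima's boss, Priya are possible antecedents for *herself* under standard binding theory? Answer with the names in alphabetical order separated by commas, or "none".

*herself* is a reflexive; Principle A requires it to be bound within its binding domain — the matrix clause.
— Carmen: subject of the clause headed by 'expected'; does not c-command the reflexive — cannot bind it (Principle A).
— Emma: object of the clause headed by 'trust'; does not c-command the reflexive — cannot bind it (Principle A).
— Fatima: possessor inside the subject DP of the clause headed by 'trust'; does not c-command the reflexive — cannot bind it (Principle A).
— Fatima's boss: subject of the clause headed by 'trust'; does not c-command the reflexive — cannot bind it (Principle A).
— Priya: subject of the matrix clause; c-commands the reflexive within its binding domain — allowed (Principle A).

Priya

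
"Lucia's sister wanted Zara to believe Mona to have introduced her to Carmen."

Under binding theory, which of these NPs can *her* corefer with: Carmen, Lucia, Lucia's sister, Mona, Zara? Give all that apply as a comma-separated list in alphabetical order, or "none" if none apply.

*her* is a pronoun; Principle B requires it to be free in its binding domain — the clause headed by 'introduced'.
— Carmen: second object of the clause headed by 'introduced'; is c-commanded by the pronoun; coreference would bind this R-expression — blocked (Principle C).
— Lucia: possessor inside the subject DP of the matrix clause; does not c-command the pronoun — Principle B does not apply; allowed.
— Lucia's sister: subject of the matrix clause; c-commands the pronoun but lies outside its binding domain — allowed.
— Mona: subject of the clause headed by 'introduced'; c-commands the pronoun within its binding domain — blocked (Principle B).
— Zara: subject of the clause headed by 'believe'; c-commands the pronoun but lies outside its binding domain — allowed.

Lucia, Lucia's sister, Zara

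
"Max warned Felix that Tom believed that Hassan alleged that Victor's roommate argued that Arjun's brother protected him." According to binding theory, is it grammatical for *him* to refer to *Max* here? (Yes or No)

*Max* is an R-expression; Principle C requires it to be free (not bound by any c-commanding expression).
— him: object of the clause headed by 'protected'; the pronoun does not c-command the R-expression — coreference allowed.

Yes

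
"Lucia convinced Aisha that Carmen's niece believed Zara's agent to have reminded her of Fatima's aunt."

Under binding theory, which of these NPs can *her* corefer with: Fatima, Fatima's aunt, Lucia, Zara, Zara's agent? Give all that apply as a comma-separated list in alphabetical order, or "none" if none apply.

Lucia, Zara

*her* is a pronoun; Principle B requires it to be free in its binding domain — the clause headed by 'reminded'.
— Fatima: possessor inside the second object DP of the clause headed by 'reminded'; is c-commanded by the pronoun; coreference would bind this R-expression — blocked (Principle C).
— Fatima's aunt: second object of the clause headed by 'reminded'; is c-commanded by the pronoun; coreference would bind this R-expression — blocked (Principle C).
— Lucia: subject of the matrix clause; c-commands the pronoun but lies outside its binding domain — allowed.
— Zara: possessor inside the subject DP of the clause headed by 'reminded'; does not c-command the pronoun — Principle B does not apply; allowed.
— Zara's agent: subject of the clause headed by 'reminded'; c-commands the pronoun within its binding domain — blocked (Principle B).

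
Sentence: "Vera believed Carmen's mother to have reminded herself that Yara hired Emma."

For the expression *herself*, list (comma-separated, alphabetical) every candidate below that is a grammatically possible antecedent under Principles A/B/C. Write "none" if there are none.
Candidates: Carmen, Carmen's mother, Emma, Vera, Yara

Carmen's mother

*herself* is a reflexive; Principle A requires it to be bound within its binding domain — the clause headed by 'reminded'.
— Carmen: possessor inside the subject DP of the clause headed by 'reminded'; does not c-command the reflexive — cannot bind it (Principle A).
— Carmen's mother: subject of the clause headed by 'reminded'; c-commands the reflexive within its binding domain — allowed (Principle A).
— Emma: object of the clause headed by 'hired'; does not c-command the reflexive — cannot bind it (Principle A).
— Vera: subject of the matrix clause; c-commands the reflexive but lies outside its binding domain — cannot bind it (Principle A).
— Yara: subject of the clause headed by 'hired'; does not c-command the reflexive — cannot bind it (Principle A).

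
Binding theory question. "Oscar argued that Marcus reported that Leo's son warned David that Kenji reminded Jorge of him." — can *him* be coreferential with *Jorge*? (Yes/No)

No

*him* is a pronoun; Principle B requires it to be free in its binding domain — the clause headed by 'reminded'.
— Jorge: object of the clause headed by 'reminded'; c-commands the pronoun within its binding domain — blocked (Principle B).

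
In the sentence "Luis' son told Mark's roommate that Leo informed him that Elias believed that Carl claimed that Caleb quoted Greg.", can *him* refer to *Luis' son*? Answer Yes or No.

Yes

*him* is a pronoun; Principle B requires it to be free in its binding domain — the clause headed by 'informed'.
— Luis' son: subject of the matrix clause; c-commands the pronoun but lies outside its binding domain — allowed.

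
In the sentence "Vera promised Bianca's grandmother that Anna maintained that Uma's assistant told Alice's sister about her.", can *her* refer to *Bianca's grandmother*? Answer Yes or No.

Yes

*her* is a pronoun; Principle B requires it to be free in its binding domain — the clause headed by 'told'.
— Bianca's grandmother: object of the matrix clause; c-commands the pronoun but lies outside its binding domain — allowed.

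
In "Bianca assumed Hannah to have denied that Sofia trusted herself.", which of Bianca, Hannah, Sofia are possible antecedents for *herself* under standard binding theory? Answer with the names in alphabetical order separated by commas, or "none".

Sofia

*herself* is a reflexive; Principle A requires it to be bound within its binding domain — the clause headed by 'trusted'.
— Bianca: subject of the matrix clause; c-commands the reflexive but lies outside its binding domain — cannot bind it (Principle A).
— Hannah: subject of the clause headed by 'denied'; c-commands the reflexive but lies outside its binding domain — cannot bind it (Principle A).
— Sofia: subject of the clause headed by 'trusted'; c-commands the reflexive within its binding domain — allowed (Principle A).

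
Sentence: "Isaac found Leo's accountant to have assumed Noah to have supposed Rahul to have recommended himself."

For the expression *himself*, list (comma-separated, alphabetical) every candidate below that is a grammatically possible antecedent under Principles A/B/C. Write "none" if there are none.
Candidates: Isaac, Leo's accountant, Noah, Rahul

*himself* is a reflexive; Principle A requires it to be bound within its binding domain — the clause headed by 'recommended'.
— Isaac: subject of the matrix clause; c-commands the reflexive but lies outside its binding domain — cannot bind it (Principle A).
— Leo's accountant: subject of the clause headed by 'assumed'; c-commands the reflexive but lies outside its binding domain — cannot bind it (Principle A).
— Noah: subject of the clause headed by 'supposed'; c-commands the reflexive but lies outside its binding domain — cannot bind it (Principle A).
— Rahul: subject of the clause headed by 'recommended'; c-commands the reflexive within its binding domain — allowed (Principle A).

Rahul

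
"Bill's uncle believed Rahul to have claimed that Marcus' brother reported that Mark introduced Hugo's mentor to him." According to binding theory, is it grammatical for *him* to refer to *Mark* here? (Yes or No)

*Mark* is an R-expression; Principle C requires it to be free (not bound by any c-commanding expression).
— him: second object of the clause headed by 'introduced'; the R-expression locally c-commands the pronoun — coreference blocked (Principle B on the pronoun).

No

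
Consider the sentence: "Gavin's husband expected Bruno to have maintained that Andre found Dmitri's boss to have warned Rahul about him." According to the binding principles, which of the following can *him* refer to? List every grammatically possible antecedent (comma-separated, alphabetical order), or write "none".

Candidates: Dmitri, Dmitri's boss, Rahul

Dmitri

*him* is a pronoun; Principle B requires it to be free in its binding domain — the clause headed by 'warned'.
— Dmitri: possessor inside the subject DP of the clause headed by 'warned'; does not c-command the pronoun — Principle B does not apply; allowed.
— Dmitri's boss: subject of the clause headed by 'warned'; c-commands the pronoun within its binding domain — blocked (Principle B).
— Rahul: object of the clause headed by 'warned'; c-commands the pronoun within its binding domain — blocked (Principle B).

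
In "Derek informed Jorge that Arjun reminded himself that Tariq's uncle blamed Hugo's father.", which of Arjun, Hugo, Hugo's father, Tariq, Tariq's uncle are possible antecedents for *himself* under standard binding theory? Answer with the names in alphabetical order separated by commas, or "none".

Arjun

*himself* is a reflexive; Principle A requires it to be bound within its binding domain — the clause headed by 'reminded'.
— Arjun: subject of the clause headed by 'reminded'; c-commands the reflexive within its binding domain — allowed (Principle A).
— Hugo: possessor inside the object DP of the clause headed by 'blamed'; does not c-command the reflexive — cannot bind it (Principle A).
— Hugo's father: object of the clause headed by 'blamed'; does not c-command the reflexive — cannot bind it (Principle A).
— Tariq: possessor inside the subject DP of the clause headed by 'blamed'; does not c-command the reflexive — cannot bind it (Principle A).
— Tariq's uncle: subject of the clause headed by 'blamed'; does not c-command the reflexive — cannot bind it (Principle A).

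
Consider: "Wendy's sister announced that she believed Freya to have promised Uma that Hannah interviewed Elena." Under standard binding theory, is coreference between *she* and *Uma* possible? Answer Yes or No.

No

*Uma* is an R-expression; Principle C requires it to be free (not bound by any c-commanding expression).
— she: subject of the clause headed by 'believed'; the pronoun c-commands the R-expression — coreference blocked (Principle C).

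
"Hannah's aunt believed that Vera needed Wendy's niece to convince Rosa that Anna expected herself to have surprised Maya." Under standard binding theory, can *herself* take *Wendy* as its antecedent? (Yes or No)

*herself* is a reflexive; Principle A requires it to be bound within its binding domain — the clause headed by 'expected'.
— Wendy: possessor inside the subject DP of the clause headed by 'convince'; does not c-command the reflexive — cannot bind it (Principle A).

No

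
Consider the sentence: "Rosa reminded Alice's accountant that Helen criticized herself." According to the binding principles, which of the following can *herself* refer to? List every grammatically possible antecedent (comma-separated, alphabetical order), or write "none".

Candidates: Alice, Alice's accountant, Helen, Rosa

Helen

*herself* is a reflexive; Principle A requires it to be bound within its binding domain — the clause headed by 'criticized'.
— Alice: possessor inside the object DP of the matrix clause; does not c-command the reflexive — cannot bind it (Principle A).
— Alice's accountant: object of the matrix clause; c-commands the reflexive but lies outside its binding domain — cannot bind it (Principle A).
— Helen: subject of the clause headed by 'criticized'; c-commands the reflexive within its binding domain — allowed (Principle A).
— Rosa: subject of the matrix clause; c-commands the reflexive but lies outside its binding domain — cannot bind it (Principle A).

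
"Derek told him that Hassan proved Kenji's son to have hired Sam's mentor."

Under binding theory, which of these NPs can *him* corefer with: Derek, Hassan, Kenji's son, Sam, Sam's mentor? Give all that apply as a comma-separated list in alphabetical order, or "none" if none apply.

*him* is a pronoun; Principle B requires it to be free in its binding domain — the matrix clause.
— Derek: subject of the matrix clause; c-commands the pronoun within its binding domain — blocked (Principle B).
— Hassan: subject of the clause headed by 'proved'; is c-commanded by the pronoun; coreference would bind this R-expression — blocked (Principle C).
— Kenji's son: subject of the clause headed by 'hired'; is c-commanded by the pronoun; coreference would bind this R-expression — blocked (Principle C).
— Sam: possessor inside the object DP of the clause headed by 'hired'; is c-commanded by the pronoun; coreference would bind this R-expression — blocked (Principle C).
— Sam's mentor: object of the clause headed by 'hired'; is c-commanded by the pronoun; coreference would bind this R-expression — blocked (Principle C).

none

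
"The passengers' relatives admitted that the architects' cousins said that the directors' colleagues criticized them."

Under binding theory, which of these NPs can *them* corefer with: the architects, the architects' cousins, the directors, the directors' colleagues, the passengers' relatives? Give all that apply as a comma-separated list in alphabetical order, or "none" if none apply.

the architects, the architects' cousins, the directors, the passengers' relatives

*them* is a pronoun; Principle B requires it to be free in its binding domain — the clause headed by 'criticized'.
— the architects: possessor inside the subject DP of the clause headed by 'said'; does not c-command the pronoun — Principle B does not apply; allowed.
— the architects' cousins: subject of the clause headed by 'said'; c-commands the pronoun but lies outside its binding domain — allowed.
— the directors: possessor inside the subject DP of the clause headed by 'criticized'; does not c-command the pronoun — Principle B does not apply; allowed.
— the directors' colleagues: subject of the clause headed by 'criticized'; c-commands the pronoun within its binding domain — blocked (Principle B).
— the passengers' relatives: subject of the matrix clause; c-commands the pronoun but lies outside its binding domain — allowed.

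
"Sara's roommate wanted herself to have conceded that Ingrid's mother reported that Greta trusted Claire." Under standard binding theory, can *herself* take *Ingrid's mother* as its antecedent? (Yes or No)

*herself* is a reflexive; Principle A requires it to be bound within its binding domain — the matrix clause.
— Ingrid's mother: subject of the clause headed by 'reported'; does not c-command the reflexive — cannot bind it (Principle A).

No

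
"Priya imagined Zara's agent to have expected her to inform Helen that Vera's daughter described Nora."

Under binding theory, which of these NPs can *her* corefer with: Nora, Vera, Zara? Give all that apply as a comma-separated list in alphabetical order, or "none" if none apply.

*her* is a pronoun; Principle B requires it to be free in its binding domain — the clause headed by 'expected'.
— Nora: object of the clause headed by 'described'; is c-commanded by the pronoun; coreference would bind this R-expression — blocked (Principle C).
— Vera: possessor inside the subject DP of the clause headed by 'described'; is c-commanded by the pronoun; coreference would bind this R-expression — blocked (Principle C).
— Zara: possessor inside the subject DP of the clause headed by 'expected'; does not c-command the pronoun — Principle B does not apply; allowed.

Zara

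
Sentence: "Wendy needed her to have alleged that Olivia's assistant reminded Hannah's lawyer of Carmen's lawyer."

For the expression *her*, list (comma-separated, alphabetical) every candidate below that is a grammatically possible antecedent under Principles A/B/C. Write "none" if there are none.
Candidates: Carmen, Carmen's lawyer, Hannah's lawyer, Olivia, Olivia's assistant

*her* is a pronoun; Principle B requires it to be free in its binding domain — the matrix clause.
— Carmen: possessor inside the second object DP of the clause headed by 'reminded'; is c-commanded by the pronoun; coreference would bind this R-expression — blocked (Principle C).
— Carmen's lawyer: second object of the clause headed by 'reminded'; is c-commanded by the pronoun; coreference would bind this R-expression — blocked (Principle C).
— Hannah's lawyer: object of the clause headed by 'reminded'; is c-commanded by the pronoun; coreference would bind this R-expression — blocked (Principle C).
— Olivia: possessor inside the subject DP of the clause headed by 'reminded'; is c-commanded by the pronoun; coreference would bind this R-expression — blocked (Principle C).
— Olivia's assistant: subject of the clause headed by 'reminded'; is c-commanded by the pronoun; coreference would bind this R-expression — blocked (Principle C).

none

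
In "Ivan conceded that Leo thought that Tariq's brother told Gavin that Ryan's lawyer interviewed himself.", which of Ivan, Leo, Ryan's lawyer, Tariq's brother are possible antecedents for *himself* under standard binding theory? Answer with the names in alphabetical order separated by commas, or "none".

Ryan's lawyer

*himself* is a reflexive; Principle A requires it to be bound within its binding domain — the clause headed by 'interviewed'.
— Ivan: subject of the matrix clause; c-commands the reflexive but lies outside its binding domain — cannot bind it (Principle A).
— Leo: subject of the clause headed by 'thought'; c-commands the reflexive but lies outside its binding domain — cannot bind it (Principle A).
— Ryan's lawyer: subject of the clause headed by 'interviewed'; c-commands the reflexive within its binding domain — allowed (Principle A).
— Tariq's brother: subject of the clause headed by 'told'; c-commands the reflexive but lies outside its binding domain — cannot bind it (Principle A).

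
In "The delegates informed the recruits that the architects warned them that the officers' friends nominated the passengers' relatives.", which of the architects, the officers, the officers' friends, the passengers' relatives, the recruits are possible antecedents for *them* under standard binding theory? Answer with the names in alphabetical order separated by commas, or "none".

the recruits

*them* is a pronoun; Principle B requires it to be free in its binding domain — the clause headed by 'warned'.
— the architects: subject of the clause headed by 'warned'; c-commands the pronoun within its binding domain — blocked (Principle B).
— the officers: possessor inside the subject DP of the clause headed by 'nominated'; is c-commanded by the pronoun; coreference would bind this R-expression — blocked (Principle C).
— the officers' friends: subject of the clause headed by 'nominated'; is c-commanded by the pronoun; coreference would bind this R-expression — blocked (Principle C).
— the passengers' relatives: object of the clause headed by 'nominated'; is c-commanded by the pronoun; coreference would bind this R-expression — blocked (Principle C).
— the recruits: object of the matrix clause; c-commands the pronoun but lies outside its binding domain — allowed.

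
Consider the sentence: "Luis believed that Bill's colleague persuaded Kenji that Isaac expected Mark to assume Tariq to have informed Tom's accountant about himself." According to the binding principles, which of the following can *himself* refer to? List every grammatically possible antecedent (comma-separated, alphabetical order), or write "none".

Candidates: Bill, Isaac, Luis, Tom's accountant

*himself* is a reflexive; Principle A requires it to be bound within its binding domain — the clause headed by 'informed'.
— Bill: possessor inside the subject DP of the clause headed by 'persuaded'; does not c-command the reflexive — cannot bind it (Principle A).
— Isaac: subject of the clause headed by 'expected'; c-commands the reflexive but lies outside its binding domain — cannot bind it (Principle A).
— Luis: subject of the matrix clause; c-commands the reflexive but lies outside its binding domain — cannot bind it (Principle A).
— Tom's accountant: object of the clause headed by 'informed'; c-commands the reflexive within its binding domain — allowed (Principle A).

Tom's accountant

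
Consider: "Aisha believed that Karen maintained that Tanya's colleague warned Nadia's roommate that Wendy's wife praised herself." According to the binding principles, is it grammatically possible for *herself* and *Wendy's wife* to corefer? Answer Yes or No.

Yes

*herself* is a reflexive; Principle A requires it to be bound within its binding domain — the clause headed by 'praised'.
— Wendy's wife: subject of the clause headed by 'praised'; c-commands the reflexive within its binding domain — allowed (Principle A).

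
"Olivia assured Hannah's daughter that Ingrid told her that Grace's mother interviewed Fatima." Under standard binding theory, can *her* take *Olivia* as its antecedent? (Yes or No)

*her* is a pronoun; Principle B requires it to be free in its binding domain — the clause headed by 'told'.
— Olivia: subject of the matrix clause; c-commands the pronoun but lies outside its binding domain — allowed.

Yes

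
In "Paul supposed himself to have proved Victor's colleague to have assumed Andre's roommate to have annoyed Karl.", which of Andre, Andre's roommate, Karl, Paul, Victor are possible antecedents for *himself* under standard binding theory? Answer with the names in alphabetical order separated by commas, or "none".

Paul

*himself* is a reflexive; Principle A requires it to be bound within its binding domain — the matrix clause.
— Andre: possessor inside the subject DP of the clause headed by 'annoyed'; does not c-command the reflexive — cannot bind it (Principle A).
— Andre's roommate: subject of the clause headed by 'annoyed'; does not c-command the reflexive — cannot bind it (Principle A).
— Karl: object of the clause headed by 'annoyed'; does not c-command the reflexive — cannot bind it (Principle A).
— Paul: subject of the matrix clause; c-commands the reflexive within its binding domain — allowed (Principle A).
— Victor: possessor inside the subject DP of the clause headed by 'assumed'; does not c-command the reflexive — cannot bind it (Principle A).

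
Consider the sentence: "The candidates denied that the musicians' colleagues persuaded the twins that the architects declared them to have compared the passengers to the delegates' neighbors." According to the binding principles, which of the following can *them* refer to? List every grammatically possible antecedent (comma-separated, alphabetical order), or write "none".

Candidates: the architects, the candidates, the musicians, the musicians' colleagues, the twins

the candidates, the musicians, the musicians' colleagues, the twins

*them* is a pronoun; Principle B requires it to be free in its binding domain — the clause headed by 'declared'.
— the architects: subject of the clause headed by 'declared'; c-commands the pronoun within its binding domain — blocked (Principle B).
— the candidates: subject of the matrix clause; c-commands the pronoun but lies outside its binding domain — allowed.
— the musicians: possessor inside the subject DP of the clause headed by 'persuaded'; does not c-command the pronoun — Principle B does not apply; allowed.
— the musicians' colleagues: subject of the clause headed by 'persuaded'; c-commands the pronoun but lies outside its binding domain — allowed.
— the twins: object of the clause headed by 'persuaded'; c-commands the pronoun but lies outside its binding domain — allowed.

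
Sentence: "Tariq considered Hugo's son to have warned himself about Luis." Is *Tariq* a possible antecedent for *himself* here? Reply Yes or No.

*himself* is a reflexive; Principle A requires it to be bound within its binding domain — the clause headed by 'warned'.
— Tariq: subject of the matrix clause; c-commands the reflexive but lies outside its binding domain — cannot bind it (Principle A).

No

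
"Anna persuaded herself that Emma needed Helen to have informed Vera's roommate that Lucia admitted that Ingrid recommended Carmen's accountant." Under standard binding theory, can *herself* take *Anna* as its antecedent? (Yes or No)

Yes

*herself* is a reflexive; Principle A requires it to be bound within its binding domain — the matrix clause.
— Anna: subject of the matrix clause; c-commands the reflexive within its binding domain — allowed (Principle A).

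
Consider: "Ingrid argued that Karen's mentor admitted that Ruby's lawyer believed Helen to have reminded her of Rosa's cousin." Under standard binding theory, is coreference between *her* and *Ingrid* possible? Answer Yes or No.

*Ingrid* is an R-expression; Principle C requires it to be free (not bound by any c-commanding expression).
— her: object of the clause headed by 'reminded'; the pronoun does not c-command the R-expression — coreference allowed.

Yes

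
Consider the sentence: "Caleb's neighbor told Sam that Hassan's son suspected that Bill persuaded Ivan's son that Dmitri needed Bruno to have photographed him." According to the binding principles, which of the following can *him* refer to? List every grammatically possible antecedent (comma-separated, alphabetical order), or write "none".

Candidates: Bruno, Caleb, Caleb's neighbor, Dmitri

*him* is a pronoun; Principle B requires it to be free in its binding domain — the clause headed by 'photographed'.
— Bruno: subject of the clause headed by 'photographed'; c-commands the pronoun within its binding domain — blocked (Principle B).
— Caleb: possessor inside the subject DP of the matrix clause; does not c-command the pronoun — Principle B does not apply; allowed.
— Caleb's neighbor: subject of the matrix clause; c-commands the pronoun but lies outside its binding domain — allowed.
— Dmitri: subject of the clause headed by 'needed'; c-commands the pronoun but lies outside its binding domain — allowed.

Caleb, Caleb's neighbor, Dmitri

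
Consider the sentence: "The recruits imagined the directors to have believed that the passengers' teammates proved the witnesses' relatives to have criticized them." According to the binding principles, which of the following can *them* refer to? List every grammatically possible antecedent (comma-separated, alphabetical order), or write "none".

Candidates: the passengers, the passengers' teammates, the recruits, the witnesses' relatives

*them* is a pronoun; Principle B requires it to be free in its binding domain — the clause headed by 'criticized'.
— the passengers: possessor inside the subject DP of the clause headed by 'proved'; does not c-command the pronoun — Principle B does not apply; allowed.
— the passengers' teammates: subject of the clause headed by 'proved'; c-commands the pronoun but lies outside its binding domain — allowed.
— the recruits: subject of the matrix clause; c-commands the pronoun but lies outside its binding domain — allowed.
— the witnesses' relatives: subject of the clause headed by 'criticized'; c-commands the pronoun within its binding domain — blocked (Principle B).

the passengers, the passengers' teammates, the recruits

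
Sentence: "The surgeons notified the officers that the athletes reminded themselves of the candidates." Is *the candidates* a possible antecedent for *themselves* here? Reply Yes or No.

*themselves* is a reflexive; Principle A requires it to be bound within its binding domain — the clause headed by 'reminded'.
— the candidates: second object of the clause headed by 'reminded'; does not c-command the reflexive — cannot bind it (Principle A).

No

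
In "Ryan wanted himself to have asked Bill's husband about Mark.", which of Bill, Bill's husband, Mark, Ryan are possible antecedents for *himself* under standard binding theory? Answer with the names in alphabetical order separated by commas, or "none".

*himself* is a reflexive; Principle A requires it to be bound within its binding domain — the matrix clause.
— Bill: possessor inside the object DP of the clause headed by 'asked'; does not c-command the reflexive — cannot bind it (Principle A).
— Bill's husband: object of the clause headed by 'asked'; does not c-command the reflexive — cannot bind it (Principle A).
— Mark: second object of the clause headed by 'asked'; does not c-command the reflexive — cannot bind it (Principle A).
— Ryan: subject of the matrix clause; c-commands the reflexive within its binding domain — allowed (Principle A).

Ryan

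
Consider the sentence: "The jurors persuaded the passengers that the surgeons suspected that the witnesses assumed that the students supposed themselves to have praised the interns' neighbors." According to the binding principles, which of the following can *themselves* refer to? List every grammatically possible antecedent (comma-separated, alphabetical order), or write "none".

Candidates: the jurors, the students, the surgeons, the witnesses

*themselves* is a reflexive; Principle A requires it to be bound within its binding domain — the clause headed by 'supposed'.
— the jurors: subject of the matrix clause; c-commands the reflexive but lies outside its binding domain — cannot bind it (Principle A).
— the students: subject of the clause headed by 'supposed'; c-commands the reflexive within its binding domain — allowed (Principle A).
— the surgeons: subject of the clause headed by 'suspected'; c-commands the reflexive but lies outside its binding domain — cannot bind it (Principle A).
— the witnesses: subject of the clause headed by 'assumed'; c-commands the reflexive but lies outside its binding domain — cannot bind it (Principle A).

the students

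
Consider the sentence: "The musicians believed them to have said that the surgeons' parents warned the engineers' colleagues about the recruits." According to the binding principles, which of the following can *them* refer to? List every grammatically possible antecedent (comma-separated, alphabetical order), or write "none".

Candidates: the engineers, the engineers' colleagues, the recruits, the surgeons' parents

none

*them* is a pronoun; Principle B requires it to be free in its binding domain — the matrix clause.
— the engineers: possessor inside the object DP of the clause headed by 'warned'; is c-commanded by the pronoun; coreference would bind this R-expression — blocked (Principle C).
— the engineers' colleagues: object of the clause headed by 'warned'; is c-commanded by the pronoun; coreference would bind this R-expression — blocked (Principle C).
— the recruits: second object of the clause headed by 'warned'; is c-commanded by the pronoun; coreference would bind this R-expression — blocked (Principle C).
— the surgeons' parents: subject of the clause headed by 'warned'; is c-commanded by the pronoun; coreference would bind this R-expression — blocked (Principle C).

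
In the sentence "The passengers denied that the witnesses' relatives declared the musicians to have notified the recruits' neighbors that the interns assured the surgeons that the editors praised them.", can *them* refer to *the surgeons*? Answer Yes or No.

*them* is a pronoun; Principle B requires it to be free in its binding domain — the clause headed by 'praised'.
— the surgeons: object of the clause headed by 'assured'; c-commands the pronoun but lies outside its binding domain — allowed.

Yes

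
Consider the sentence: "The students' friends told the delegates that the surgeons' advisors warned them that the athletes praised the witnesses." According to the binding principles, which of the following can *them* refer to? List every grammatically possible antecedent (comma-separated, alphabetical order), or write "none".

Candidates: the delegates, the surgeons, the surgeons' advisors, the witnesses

*them* is a pronoun; Principle B requires it to be free in its binding domain — the clause headed by 'warned'.
— the delegates: object of the matrix clause; c-commands the pronoun but lies outside its binding domain — allowed.
— the surgeons: possessor inside the subject DP of the clause headed by 'warned'; does not c-command the pronoun — Principle B does not apply; allowed.
— the surgeons' advisors: subject of the clause headed by 'warned'; c-commands the pronoun within its binding domain — blocked (Principle B).
— the witnesses: object of the clause headed by 'praised'; is c-commanded by the pronoun; coreference would bind this R-expression — blocked (Principle C).

the delegates, the surgeons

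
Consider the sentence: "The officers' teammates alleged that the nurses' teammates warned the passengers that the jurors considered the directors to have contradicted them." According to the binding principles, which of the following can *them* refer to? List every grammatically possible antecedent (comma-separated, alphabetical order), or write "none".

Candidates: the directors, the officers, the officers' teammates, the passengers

the officers, the officers' teammates, the passengers

*them* is a pronoun; Principle B requires it to be free in its binding domain — the clause headed by 'contradicted'.
— the directors: subject of the clause headed by 'contradicted'; c-commands the pronoun within its binding domain — blocked (Principle B).
— the officers: possessor inside the subject DP of the matrix clause; does not c-command the pronoun — Principle B does not apply; allowed.
— the officers' teammates: subject of the matrix clause; c-commands the pronoun but lies outside its binding domain — allowed.
— the passengers: object of the clause headed by 'warned'; c-commands the pronoun but lies outside its binding domain — allowed.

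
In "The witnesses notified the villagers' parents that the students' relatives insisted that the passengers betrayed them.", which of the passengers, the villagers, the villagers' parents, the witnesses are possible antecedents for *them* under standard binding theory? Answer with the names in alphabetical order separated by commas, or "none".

*them* is a pronoun; Principle B requires it to be free in its binding domain — the clause headed by 'betrayed'.
— the passengers: subject of the clause headed by 'betrayed'; c-commands the pronoun within its binding domain — blocked (Principle B).
— the villagers: possessor inside the object DP of the matrix clause; does not c-command the pronoun — Principle B does not apply; allowed.
— the villagers' parents: object of the matrix clause; c-commands the pronoun but lies outside its binding domain — allowed.
— the witnesses: subject of the matrix clause; c-commands the pronoun but lies outside its binding domain — allowed.

the villagers, the villagers' parents, the witnesses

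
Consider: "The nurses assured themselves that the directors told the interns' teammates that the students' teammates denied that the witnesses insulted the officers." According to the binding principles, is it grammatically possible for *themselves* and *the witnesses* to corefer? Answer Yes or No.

No

*themselves* is a reflexive; Principle A requires it to be bound within its binding domain — the matrix clause.
— the witnesses: subject of the clause headed by 'insulted'; does not c-command the reflexive — cannot bind it (Principle A).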